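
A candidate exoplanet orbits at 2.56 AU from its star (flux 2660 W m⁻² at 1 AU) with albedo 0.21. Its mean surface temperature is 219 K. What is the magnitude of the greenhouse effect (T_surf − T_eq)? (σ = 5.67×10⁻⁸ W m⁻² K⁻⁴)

ΔT ≈ 25.1 K

S = 2660/2.56² = 405.9 W m⁻².
T_eq = [S(1−A)/(4σ)]^(1/4) = [405.9×0.79/(4×5.67×10⁻⁸)]^(1/4) = 193.9 K.
ΔT = T_surf − T_eq = 219 − 193.9.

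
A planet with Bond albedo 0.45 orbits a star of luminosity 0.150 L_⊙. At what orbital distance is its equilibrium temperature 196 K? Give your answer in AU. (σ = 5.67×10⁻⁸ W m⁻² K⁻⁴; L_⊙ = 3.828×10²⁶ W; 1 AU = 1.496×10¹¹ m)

d ≈ 0.579 AU

L = 0.150 × 3.828×10²⁶ = 5.74×10²⁵ W.
From T_eq⁴ = L(1−A)/(16πσd²): d = √[L(1−A)/(16πσT_eq⁴)].
d = √[5.74×10²⁵ × 0.55 / (16π × 5.67×10⁻⁸ × (196)⁴)] = 8.67×10¹⁰ m = 0.579 AU.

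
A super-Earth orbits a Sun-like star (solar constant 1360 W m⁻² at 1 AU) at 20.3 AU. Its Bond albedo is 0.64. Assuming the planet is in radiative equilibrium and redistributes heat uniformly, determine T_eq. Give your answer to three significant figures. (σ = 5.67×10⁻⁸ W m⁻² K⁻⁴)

T_eq ≈ 47.8 K

Flux at 20.3 AU: S = 1360/20.3² = 3.30 W m⁻².
Energy balance: absorbed = emitted ⇒ πR²·S(1−A) = 4πR²·σT_eq⁴, so T_eq⁴ = S(1−A)/(4σ).
T_eq = [3.30 × 0.36 / (4 × 5.67×10⁻⁸)]^(1/4) = (5.24×10⁶)^(1/4) = 47.8 K.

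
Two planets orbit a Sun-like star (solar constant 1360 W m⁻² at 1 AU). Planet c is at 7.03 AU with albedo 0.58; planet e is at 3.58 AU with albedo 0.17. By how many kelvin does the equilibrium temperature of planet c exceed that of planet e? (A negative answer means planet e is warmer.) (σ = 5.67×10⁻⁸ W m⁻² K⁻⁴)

T_eq = [S₀(1−A)/(4σd²)]^(1/4), so T ∝ (1−A)^(1/4) / √d.
T₁ = [1360×0.42/(4×5.67×10⁻⁸×7.03²)]^(1/4) = 84.49 K.
T₂ = [1360×0.83/(4×5.67×10⁻⁸×3.58²)]^(1/4) = 140.38 K.

ΔT ≈ -55.9 K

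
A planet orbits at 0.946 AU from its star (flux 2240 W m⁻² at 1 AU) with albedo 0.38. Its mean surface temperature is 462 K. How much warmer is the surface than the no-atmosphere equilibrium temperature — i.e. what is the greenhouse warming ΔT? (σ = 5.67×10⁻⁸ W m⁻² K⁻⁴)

S = 2240/0.946² = 2503 W m⁻².
T_eq = [S(1−A)/(4σ)]^(1/4) = [2503×0.62/(4×5.67×10⁻⁸)]^(1/4) = 287.6 K.
ΔT = T_surf − T_eq = 462 − 287.6.

ΔT ≈ 174.4 K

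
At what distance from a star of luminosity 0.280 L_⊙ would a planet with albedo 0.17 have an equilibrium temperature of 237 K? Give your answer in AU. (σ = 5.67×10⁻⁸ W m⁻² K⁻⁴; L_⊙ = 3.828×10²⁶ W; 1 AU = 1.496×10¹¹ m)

L = 0.280 × 3.828×10²⁶ = 1.07×10²⁶ W.
From T_eq⁴ = L(1−A)/(16πσd²): d = √[L(1−A)/(16πσT_eq⁴)].
d = √[1.07×10²⁶ × 0.83 / (16π × 5.67×10⁻⁸ × (237)⁴)] = 9.95×10¹⁰ m = 0.665 AU.

d ≈ 0.665 AU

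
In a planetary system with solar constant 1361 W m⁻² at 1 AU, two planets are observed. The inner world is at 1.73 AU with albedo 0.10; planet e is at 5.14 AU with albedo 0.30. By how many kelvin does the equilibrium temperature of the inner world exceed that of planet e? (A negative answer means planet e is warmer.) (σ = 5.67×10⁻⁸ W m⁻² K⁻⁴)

T_eq = [S₀(1−A)/(4σd²)]^(1/4), so T ∝ (1−A)^(1/4) / √d.
T₁ = [1361×0.90/(4×5.67×10⁻⁸×1.73²)]^(1/4) = 206.11 K.
T₂ = [1361×0.70/(4×5.67×10⁻⁸×5.14²)]^(1/4) = 112.29 K.

ΔT ≈ 93.8 K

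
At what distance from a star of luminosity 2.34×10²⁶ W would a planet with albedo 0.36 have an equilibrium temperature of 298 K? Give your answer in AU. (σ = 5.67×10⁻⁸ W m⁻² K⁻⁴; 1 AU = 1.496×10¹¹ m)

From T_eq⁴ = L(1−A)/(16πσd²): d = √[L(1−A)/(16πσT_eq⁴)].
d = √[2.34×10²⁶ × 0.64 / (16π × 5.67×10⁻⁸ × (298)⁴)] = 8.16×10¹⁰ m = 0.546 AU.

d ≈ 0.546 AU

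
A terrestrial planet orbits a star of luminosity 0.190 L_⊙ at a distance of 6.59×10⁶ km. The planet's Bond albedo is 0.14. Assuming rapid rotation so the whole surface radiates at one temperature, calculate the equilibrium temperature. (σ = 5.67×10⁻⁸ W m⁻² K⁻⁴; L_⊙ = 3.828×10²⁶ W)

T_eq ≈ 843 K

d = 6.59×10⁶ km = 6.59×10⁹ m.
L = 0.190 × 3.828×10²⁶ = 7.27×10²⁵ W.
Flux: S = L/(4πd²) = 7.27×10²⁵/(4π×(6.59×10⁹)²) = 1.33×10⁵ W m⁻².
Energy balance: absorbed = emitted ⇒ πR²·S(1−A) = 4πR²·σT_eq⁴, so T_eq⁴ = S(1−A)/(4σ).
T_eq = [1.33×10⁵ × 0.86 / (4 × 5.67×10⁻⁸)]^(1/4) = (5.05×10¹¹)^(1/4) = 843 K.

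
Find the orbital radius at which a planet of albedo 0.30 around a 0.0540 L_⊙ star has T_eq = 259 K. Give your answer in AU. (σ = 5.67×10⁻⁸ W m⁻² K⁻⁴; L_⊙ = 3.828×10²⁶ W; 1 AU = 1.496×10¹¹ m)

d ≈ 0.225 AU

L = 0.0540 × 3.828×10²⁶ = 2.07×10²⁵ W.
From T_eq⁴ = L(1−A)/(16πσd²): d = √[L(1−A)/(16πσT_eq⁴)].
d = √[2.07×10²⁵ × 0.70 / (16π × 5.67×10⁻⁸ × (259)⁴)] = 3.36×10¹⁰ m = 0.225 AU.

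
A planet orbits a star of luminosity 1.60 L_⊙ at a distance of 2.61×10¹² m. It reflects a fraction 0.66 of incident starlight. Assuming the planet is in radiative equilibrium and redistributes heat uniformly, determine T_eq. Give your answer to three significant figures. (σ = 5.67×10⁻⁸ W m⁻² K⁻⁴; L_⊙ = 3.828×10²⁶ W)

T_eq ≈ 57.2 K

L = 1.60 × 3.828×10²⁶ = 6.12×10²⁶ W.
Flux: S = L/(4πd²) = 6.12×10²⁶/(4π×(2.61×10¹²)²) = 7.15 W m⁻².
Energy balance: absorbed = emitted ⇒ πR²·S(1−A) = 4πR²·σT_eq⁴, so T_eq⁴ = S(1−A)/(4σ).
T_eq = [7.15 × 0.34 / (4 × 5.67×10⁻⁸)]^(1/4) = (1.07×10⁷)^(1/4) = 57.2 K.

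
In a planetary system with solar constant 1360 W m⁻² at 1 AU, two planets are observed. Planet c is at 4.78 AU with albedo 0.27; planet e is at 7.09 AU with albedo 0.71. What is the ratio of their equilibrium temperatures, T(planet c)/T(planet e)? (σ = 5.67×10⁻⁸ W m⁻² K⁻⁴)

T_eq = [S₀(1−A)/(4σd²)]^(1/4), so T ∝ (1−A)^(1/4) / √d.
T₁ = [1360×0.73/(4×5.67×10⁻⁸×4.78²)]^(1/4) = 117.65 K.
T₂ = [1360×0.29/(4×5.67×10⁻⁸×7.09²)]^(1/4) = 76.69 K.

T₁/T₂ ≈ 1.534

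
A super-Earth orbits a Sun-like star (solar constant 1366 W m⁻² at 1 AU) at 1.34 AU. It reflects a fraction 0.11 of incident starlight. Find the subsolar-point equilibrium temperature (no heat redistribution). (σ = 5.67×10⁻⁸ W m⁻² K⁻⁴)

T_ss ≈ 331 K

Flux at 1.34 AU: S = 1366/1.34² = 761 W m⁻².
At the subsolar point the surface absorbs S(1−A) and emits σT⁴ per unit area — no factor of 4, since only the local patch is in balance.
T = [761 × 0.89 / 5.67×10⁻⁸]^(1/4) = (1.19×10¹⁰)^(1/4) = 331 K.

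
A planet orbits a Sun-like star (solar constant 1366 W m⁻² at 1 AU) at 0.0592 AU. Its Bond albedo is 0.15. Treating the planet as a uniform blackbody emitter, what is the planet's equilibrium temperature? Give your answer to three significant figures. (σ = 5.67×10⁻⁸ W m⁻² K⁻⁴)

Flux at 0.0592 AU: S = 1366/0.0592² = 3.90×10⁵ W m⁻².
Energy balance: absorbed = emitted ⇒ πR²·S(1−A) = 4πR²·σT_eq⁴, so T_eq⁴ = S(1−A)/(4σ).
T_eq = [3.90×10⁵ × 0.85 / (4 × 5.67×10⁻⁸)]^(1/4) = (1.46×10¹²)^(1/4) = 1100 K.

T_eq ≈ 1100 K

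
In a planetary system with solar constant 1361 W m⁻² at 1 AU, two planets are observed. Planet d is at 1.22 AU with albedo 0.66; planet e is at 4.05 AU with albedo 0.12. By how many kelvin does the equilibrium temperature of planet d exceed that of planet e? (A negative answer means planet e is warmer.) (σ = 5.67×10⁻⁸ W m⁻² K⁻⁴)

ΔT ≈ 58.5 K

T_eq = [S₀(1−A)/(4σd²)]^(1/4), so T ∝ (1−A)^(1/4) / √d.
T₁ = [1361×0.34/(4×5.67×10⁻⁸×1.22²)]^(1/4) = 192.42 K.
T₂ = [1361×0.88/(4×5.67×10⁻⁸×4.05²)]^(1/4) = 133.95 K.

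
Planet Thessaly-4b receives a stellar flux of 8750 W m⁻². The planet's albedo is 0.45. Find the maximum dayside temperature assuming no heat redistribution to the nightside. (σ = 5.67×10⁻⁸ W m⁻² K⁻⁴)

With no redistribution each surface element balances locally: S(1−A) = σT⁴.
T = [8750 × 0.55 / 5.67×10⁻⁸]^(1/4) = (8.49×10¹⁰)^(1/4) = 540 K.

T_ss ≈ 540 K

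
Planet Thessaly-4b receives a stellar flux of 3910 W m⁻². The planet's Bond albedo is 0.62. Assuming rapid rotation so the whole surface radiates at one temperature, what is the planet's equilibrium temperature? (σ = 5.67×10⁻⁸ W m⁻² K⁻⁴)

Energy balance: absorbed = emitted ⇒ πR²·S(1−A) = 4πR²·σT_eq⁴, so T_eq⁴ = S(1−A)/(4σ).
T_eq = [3910 × 0.38 / (4 × 5.67×10⁻⁸)]^(1/4) = (6.55×10⁹)^(1/4) = 284 K.

T_eq ≈ 284 K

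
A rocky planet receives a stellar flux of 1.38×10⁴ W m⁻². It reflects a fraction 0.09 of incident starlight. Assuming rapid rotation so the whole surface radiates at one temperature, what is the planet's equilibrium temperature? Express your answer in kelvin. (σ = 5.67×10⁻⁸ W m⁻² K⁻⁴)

Energy balance: absorbed = emitted ⇒ πR²·S(1−A) = 4πR²·σT_eq⁴, so T_eq⁴ = S(1−A)/(4σ).
T_eq = [1.38×10⁴ × 0.91 / (4 × 5.67×10⁻⁸)]^(1/4) = (5.54×10¹⁰)^(1/4) = 485 K.

T_eq ≈ 485 K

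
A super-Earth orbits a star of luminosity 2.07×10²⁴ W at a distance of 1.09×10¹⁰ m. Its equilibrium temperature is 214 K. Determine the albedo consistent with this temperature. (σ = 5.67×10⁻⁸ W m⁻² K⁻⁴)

A ≈ 0.66

Flux: S = L/(4πd²) = 2.07×10²⁴/(4π×(1.09×10¹⁰)²) = 1390 W m⁻².
From T_eq⁴ = S(1−A)/(4σ): 1−A = 4σT_eq⁴/S.
1−A = 4 × 5.67×10⁻⁸ × (214)⁴ / 1390 = 0.343.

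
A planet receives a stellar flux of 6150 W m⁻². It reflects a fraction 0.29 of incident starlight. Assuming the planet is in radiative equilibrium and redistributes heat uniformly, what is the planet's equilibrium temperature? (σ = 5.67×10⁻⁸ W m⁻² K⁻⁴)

T_eq ≈ 372 K

Energy balance: absorbed = emitted ⇒ πR²·S(1−A) = 4πR²·σT_eq⁴, so T_eq⁴ = S(1−A)/(4σ).
T_eq = [6150 × 0.71 / (4 × 5.67×10⁻⁸)]^(1/4) = (1.93×10¹⁰)^(1/4) = 372 K.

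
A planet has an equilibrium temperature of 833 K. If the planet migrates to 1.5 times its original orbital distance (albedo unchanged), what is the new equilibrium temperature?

T_eq ∝ L^(1/4) · d^(−1/2).
T′ = 833 / 1.5^(1/2) = 680 K.

T_eq ≈ 680 K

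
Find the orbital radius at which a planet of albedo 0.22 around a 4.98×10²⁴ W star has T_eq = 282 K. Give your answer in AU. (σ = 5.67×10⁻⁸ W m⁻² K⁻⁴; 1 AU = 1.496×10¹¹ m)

d ≈ 0.0981 AU

From T_eq⁴ = L(1−A)/(16πσd²): d = √[L(1−A)/(16πσT_eq⁴)].
d = √[4.98×10²⁴ × 0.78 / (16π × 5.67×10⁻⁸ × (282)⁴)] = 1.47×10¹⁰ m = 0.0981 AU.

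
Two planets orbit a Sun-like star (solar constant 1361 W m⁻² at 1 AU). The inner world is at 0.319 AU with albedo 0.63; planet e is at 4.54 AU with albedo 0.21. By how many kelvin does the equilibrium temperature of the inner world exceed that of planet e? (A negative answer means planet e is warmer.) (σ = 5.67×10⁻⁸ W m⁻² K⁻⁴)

T_eq = [S₀(1−A)/(4σd²)]^(1/4), so T ∝ (1−A)^(1/4) / √d.
T₁ = [1361×0.37/(4×5.67×10⁻⁸×0.319²)]^(1/4) = 384.33 K.
T₂ = [1361×0.79/(4×5.67×10⁻⁸×4.54²)]^(1/4) = 123.15 K.

ΔT ≈ 261.2 K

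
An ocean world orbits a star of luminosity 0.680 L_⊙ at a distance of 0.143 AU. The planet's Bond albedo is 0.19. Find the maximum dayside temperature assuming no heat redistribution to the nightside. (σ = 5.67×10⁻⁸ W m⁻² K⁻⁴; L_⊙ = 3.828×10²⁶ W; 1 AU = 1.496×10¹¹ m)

T_ss ≈ 897 K

d = 0.143 AU = 2.14×10¹⁰ m.
L = 0.680 × 3.828×10²⁶ = 2.60×10²⁶ W.
Flux: S = L/(4πd²) = 2.60×10²⁶/(4π×(2.14×10¹⁰)²) = 4.53×10⁴ W m⁻².
With no redistribution each surface element balances locally: S(1−A) = σT⁴.
T = [4.53×10⁴ × 0.81 / 5.67×10⁻⁸]^(1/4) = (6.47×10¹¹)^(1/4) = 897 K.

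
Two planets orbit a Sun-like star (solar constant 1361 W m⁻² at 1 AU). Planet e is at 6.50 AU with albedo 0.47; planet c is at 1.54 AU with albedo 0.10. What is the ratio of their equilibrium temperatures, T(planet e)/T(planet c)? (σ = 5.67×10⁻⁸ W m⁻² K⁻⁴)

T_eq = [S₀(1−A)/(4σd²)]^(1/4), so T ∝ (1−A)^(1/4) / √d.
T₁ = [1361×0.53/(4×5.67×10⁻⁸×6.50²)]^(1/4) = 93.15 K.
T₂ = [1361×0.90/(4×5.67×10⁻⁸×1.54²)]^(1/4) = 218.45 K.

T₁/T₂ ≈ 0.426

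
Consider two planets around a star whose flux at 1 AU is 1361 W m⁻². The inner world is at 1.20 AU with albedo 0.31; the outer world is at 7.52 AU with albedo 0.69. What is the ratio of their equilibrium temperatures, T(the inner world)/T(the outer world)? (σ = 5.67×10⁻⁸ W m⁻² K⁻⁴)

T_eq = [S₀(1−A)/(4σd²)]^(1/4), so T ∝ (1−A)^(1/4) / √d.
T₁ = [1361×0.69/(4×5.67×10⁻⁸×1.20²)]^(1/4) = 231.57 K.
T₂ = [1361×0.31/(4×5.67×10⁻⁸×7.52²)]^(1/4) = 75.73 K.

T₁/T₂ ≈ 3.058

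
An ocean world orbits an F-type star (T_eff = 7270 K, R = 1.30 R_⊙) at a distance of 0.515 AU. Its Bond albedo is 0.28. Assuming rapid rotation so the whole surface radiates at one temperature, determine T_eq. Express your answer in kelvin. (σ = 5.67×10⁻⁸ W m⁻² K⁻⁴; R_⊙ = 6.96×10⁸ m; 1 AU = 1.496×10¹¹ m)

R_⋆ = 1.30 × 6.96×10⁸ = 9.05×10⁸ m.
d = 0.515 AU = 7.70×10¹⁰ m.
L = 4πR_⋆²σT_⋆⁴ = 4π(9.05×10⁸)² × 5.67×10⁻⁸ × (7270)⁴ = 1.63×10²⁷ W.
S = L/(4πd²) = 2.18×10⁴ W m⁻².
Energy balance: absorbed = emitted ⇒ πR²·S(1−A) = 4πR²·σT_eq⁴, so T_eq⁴ = S(1−A)/(4σ).
T_eq = [2.18×10⁴ × 0.72 / (4 × 5.67×10⁻⁸)]^(1/4) = (6.93×10¹⁰)^(1/4) = 513 K.

T_eq ≈ 513 K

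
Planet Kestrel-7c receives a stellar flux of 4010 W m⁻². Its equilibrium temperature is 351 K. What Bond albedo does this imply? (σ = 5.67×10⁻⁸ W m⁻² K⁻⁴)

From T_eq⁴ = S(1−A)/(4σ): 1−A = 4σT_eq⁴/S.
1−A = 4 × 5.67×10⁻⁸ × (351)⁴ / 4010 = 0.858.

A ≈ 0.14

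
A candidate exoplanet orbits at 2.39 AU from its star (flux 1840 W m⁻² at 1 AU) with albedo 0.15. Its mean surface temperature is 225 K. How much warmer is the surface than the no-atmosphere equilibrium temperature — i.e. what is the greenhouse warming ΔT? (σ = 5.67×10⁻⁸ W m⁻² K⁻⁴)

S = 1840/2.39² = 322.1 W m⁻².
T_eq = [S(1−A)/(4σ)]^(1/4) = [322.1×0.85/(4×5.67×10⁻⁸)]^(1/4) = 186.4 K.
ΔT = T_surf − T_eq = 225 − 186.4.

ΔT ≈ 38.6 K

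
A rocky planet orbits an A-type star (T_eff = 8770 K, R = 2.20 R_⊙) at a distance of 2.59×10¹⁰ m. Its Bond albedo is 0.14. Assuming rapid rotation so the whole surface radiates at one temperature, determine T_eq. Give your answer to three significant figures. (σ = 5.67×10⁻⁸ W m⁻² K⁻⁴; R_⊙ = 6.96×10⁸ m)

R_⋆ = 2.20 × 6.96×10⁸ = 1.53×10⁹ m.
L = 4πR_⋆²σT_⋆⁴ = 4π(1.53×10⁹)² × 5.67×10⁻⁸ × (8770)⁴ = 9.88×10²⁷ W.
S = L/(4πd²) = 1.17×10⁶ W m⁻².
Energy balance: absorbed = emitted ⇒ πR²·S(1−A) = 4πR²·σT_eq⁴, so T_eq⁴ = S(1−A)/(4σ).
T_eq = [1.17×10⁶ × 0.86 / (4 × 5.67×10⁻⁸)]^(1/4) = (4.45×10¹²)^(1/4) = 1450 K.

T_eq ≈ 1450 K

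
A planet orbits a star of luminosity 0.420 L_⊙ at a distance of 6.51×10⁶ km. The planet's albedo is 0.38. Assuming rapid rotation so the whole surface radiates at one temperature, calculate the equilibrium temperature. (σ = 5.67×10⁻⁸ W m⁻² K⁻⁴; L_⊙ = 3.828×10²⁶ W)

d = 6.51×10⁶ km = 6.51×10⁹ m.
L = 0.420 × 3.828×10²⁶ = 1.61×10²⁶ W.
Flux: S = L/(4πd²) = 1.61×10²⁶/(4π×(6.51×10⁹)²) = 3.02×10⁵ W m⁻².
Energy balance: absorbed = emitted ⇒ πR²·S(1−A) = 4πR²·σT_eq⁴, so T_eq⁴ = S(1−A)/(4σ).
T_eq = [3.02×10⁵ × 0.62 / (4 × 5.67×10⁻⁸)]^(1/4) = (8.25×10¹¹)^(1/4) = 953 K.

T_eq ≈ 953 K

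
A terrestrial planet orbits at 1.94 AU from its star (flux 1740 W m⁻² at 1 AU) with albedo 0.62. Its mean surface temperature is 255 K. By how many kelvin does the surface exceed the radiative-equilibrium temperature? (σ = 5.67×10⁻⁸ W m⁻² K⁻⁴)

S = 1740/1.94² = 462.3 W m⁻².
T_eq = [S(1−A)/(4σ)]^(1/4) = [462.3×0.38/(4×5.67×10⁻⁸)]^(1/4) = 166.8 K.
ΔT = T_surf − T_eq = 255 − 166.8.

ΔT ≈ 88.2 K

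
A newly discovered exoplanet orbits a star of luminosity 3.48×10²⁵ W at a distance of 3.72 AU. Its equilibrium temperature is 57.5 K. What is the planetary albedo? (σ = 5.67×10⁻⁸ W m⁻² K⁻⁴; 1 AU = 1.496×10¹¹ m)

A ≈ 0.72

d = 3.72 AU = 5.57×10¹¹ m.
Flux: S = L/(4πd²) = 3.48×10²⁵/(4π×(5.57×10¹¹)²) = 8.94 W m⁻².
From T_eq⁴ = S(1−A)/(4σ): 1−A = 4σT_eq⁴/S.
1−A = 4 × 5.67×10⁻⁸ × (57.5)⁴ / 8.94 = 0.277.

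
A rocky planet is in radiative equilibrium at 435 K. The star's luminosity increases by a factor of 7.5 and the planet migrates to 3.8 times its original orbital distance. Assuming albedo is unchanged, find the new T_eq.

T_eq ∝ L^(1/4) · d^(−1/2).
T′ = 435 × 7.5^(1/4) / 3.8^(1/2) = 369 K.

T_eq ≈ 369 K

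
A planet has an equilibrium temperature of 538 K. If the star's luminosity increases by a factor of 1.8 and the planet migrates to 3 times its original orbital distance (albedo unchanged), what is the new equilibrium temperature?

T_eq ∝ L^(1/4) · d^(−1/2).
T′ = 538 × 1.8^(1/4) / 3^(1/2) = 360 K.

T_eq ≈ 360 K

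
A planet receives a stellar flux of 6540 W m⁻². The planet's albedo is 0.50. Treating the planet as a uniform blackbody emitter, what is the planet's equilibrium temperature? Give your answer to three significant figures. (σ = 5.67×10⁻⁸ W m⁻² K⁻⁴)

T_eq ≈ 347 K

Energy balance: absorbed = emitted ⇒ πR²·S(1−A) = 4πR²·σT_eq⁴, so T_eq⁴ = S(1−A)/(4σ).
T_eq = [6540 × 0.50 / (4 × 5.67×10⁻⁸)]^(1/4) = (1.44×10¹⁰)^(1/4) = 347 K.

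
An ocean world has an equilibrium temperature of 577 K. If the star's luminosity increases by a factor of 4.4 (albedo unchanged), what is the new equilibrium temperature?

T_eq ∝ L^(1/4) · d^(−1/2).
T′ = 577 × 4.4^(1/4) = 836 K.

T_eq ≈ 836 K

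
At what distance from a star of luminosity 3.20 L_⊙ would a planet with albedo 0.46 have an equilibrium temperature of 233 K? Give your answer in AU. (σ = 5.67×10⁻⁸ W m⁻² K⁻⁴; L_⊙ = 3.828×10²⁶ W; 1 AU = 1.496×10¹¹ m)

d ≈ 1.88 AU

L = 3.20 × 3.828×10²⁶ = 1.22×10²⁷ W.
From T_eq⁴ = L(1−A)/(16πσd²): d = √[L(1−A)/(16πσT_eq⁴)].
d = √[1.22×10²⁷ × 0.54 / (16π × 5.67×10⁻⁸ × (233)⁴)] = 2.81×10¹¹ m = 1.88 AU.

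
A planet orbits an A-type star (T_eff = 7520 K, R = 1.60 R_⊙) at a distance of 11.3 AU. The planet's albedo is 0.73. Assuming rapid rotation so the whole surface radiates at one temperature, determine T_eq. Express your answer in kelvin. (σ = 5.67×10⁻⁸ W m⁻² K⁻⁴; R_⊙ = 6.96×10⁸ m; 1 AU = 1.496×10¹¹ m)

R_⋆ = 1.60 × 6.96×10⁸ = 1.11×10⁹ m.
d = 11.3 AU = 1.69×10¹² m.
L = 4πR_⋆²σT_⋆⁴ = 4π(1.11×10⁹)² × 5.67×10⁻⁸ × (7520)⁴ = 2.83×10²⁷ W.
S = L/(4πd²) = 78.7 W m⁻².
Energy balance: absorbed = emitted ⇒ πR²·S(1−A) = 4πR²·σT_eq⁴, so T_eq⁴ = S(1−A)/(4σ).
T_eq = [78.7 × 0.27 / (4 × 5.67×10⁻⁸)]^(1/4) = (9.37×10⁷)^(1/4) = 98.4 K.

T_eq ≈ 98.4 K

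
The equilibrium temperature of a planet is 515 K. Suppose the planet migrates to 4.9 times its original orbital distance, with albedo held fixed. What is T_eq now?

T_eq ≈ 233 K

T_eq ∝ L^(1/4) · d^(−1/2).
T′ = 515 / 4.9^(1/2) = 233 K.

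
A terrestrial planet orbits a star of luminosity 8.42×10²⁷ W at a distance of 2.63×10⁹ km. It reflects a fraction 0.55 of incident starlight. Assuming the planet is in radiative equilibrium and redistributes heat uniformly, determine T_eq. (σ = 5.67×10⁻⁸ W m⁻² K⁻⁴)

T_eq ≈ 118 K

d = 2.63×10⁹ km = 2.63×10¹² m.
Flux: S = L/(4πd²) = 8.42×10²⁷/(4π×(2.63×10¹²)²) = 96.9 W m⁻².
Energy balance: absorbed = emitted ⇒ πR²·S(1−A) = 4πR²·σT_eq⁴, so T_eq⁴ = S(1−A)/(4σ).
T_eq = [96.9 × 0.45 / (4 × 5.67×10⁻⁸)]^(1/4) = (1.92×10⁸)^(1/4) = 118 K.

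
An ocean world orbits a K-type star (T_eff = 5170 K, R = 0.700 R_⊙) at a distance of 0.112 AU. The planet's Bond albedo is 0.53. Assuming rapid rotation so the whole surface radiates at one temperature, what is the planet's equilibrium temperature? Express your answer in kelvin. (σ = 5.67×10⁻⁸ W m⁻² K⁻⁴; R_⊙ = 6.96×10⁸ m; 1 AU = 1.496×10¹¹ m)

T_eq ≈ 516 K

R_⋆ = 0.700 × 6.96×10⁸ = 4.87×10⁸ m.
d = 0.112 AU = 1.68×10¹⁰ m.
L = 4πR_⋆²σT_⋆⁴ = 4π(4.87×10⁸)² × 5.67×10⁻⁸ × (5170)⁴ = 1.21×10²⁶ W.
S = L/(4πd²) = 3.42×10⁴ W m⁻².
Energy balance: absorbed = emitted ⇒ πR²·S(1−A) = 4πR²·σT_eq⁴, so T_eq⁴ = S(1−A)/(4σ).
T_eq = [3.42×10⁴ × 0.47 / (4 × 5.67×10⁻⁸)]^(1/4) = (7.10×10¹⁰)^(1/4) = 516 K.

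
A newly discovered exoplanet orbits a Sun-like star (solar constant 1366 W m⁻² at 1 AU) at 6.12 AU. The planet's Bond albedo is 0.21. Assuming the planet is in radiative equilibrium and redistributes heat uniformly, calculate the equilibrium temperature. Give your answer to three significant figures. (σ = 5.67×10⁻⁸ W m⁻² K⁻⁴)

Flux at 6.12 AU: S = 1366/6.12² = 36.5 W m⁻².
Energy balance: absorbed = emitted ⇒ πR²·S(1−A) = 4πR²·σT_eq⁴, so T_eq⁴ = S(1−A)/(4σ).
T_eq = [36.5 × 0.79 / (4 × 5.67×10⁻⁸)]^(1/4) = (1.27×10⁸)^(1/4) = 106 K.

T_eq ≈ 106 K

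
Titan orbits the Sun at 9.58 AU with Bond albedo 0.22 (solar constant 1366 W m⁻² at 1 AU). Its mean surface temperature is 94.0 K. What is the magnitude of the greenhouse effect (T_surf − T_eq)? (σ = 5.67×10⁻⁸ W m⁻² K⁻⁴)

S = 1366/9.58² = 14.88 W m⁻².
T_eq = [S(1−A)/(4σ)]^(1/4) = [14.88×0.78/(4×5.67×10⁻⁸)]^(1/4) = 84.6 K.
ΔT = T_surf − T_eq = 94 − 84.6.

ΔT ≈ 9.4 K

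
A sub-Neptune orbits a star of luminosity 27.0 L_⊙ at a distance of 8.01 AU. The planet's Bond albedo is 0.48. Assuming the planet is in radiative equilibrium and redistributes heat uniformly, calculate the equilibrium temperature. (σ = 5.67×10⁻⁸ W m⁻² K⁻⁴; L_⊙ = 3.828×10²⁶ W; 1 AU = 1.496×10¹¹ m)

d = 8.01 AU = 1.20×10¹² m.
L = 27.0 × 3.828×10²⁶ = 1.03×10²⁸ W.
Flux: S = L/(4πd²) = 1.03×10²⁸/(4π×(1.20×10¹²)²) = 573 W m⁻².
Energy balance: absorbed = emitted ⇒ πR²·S(1−A) = 4πR²·σT_eq⁴, so T_eq⁴ = S(1−A)/(4σ).
T_eq = [573 × 0.52 / (4 × 5.67×10⁻⁸)]^(1/4) = (1.31×10⁹)^(1/4) = 190 K.

T_eq ≈ 190 K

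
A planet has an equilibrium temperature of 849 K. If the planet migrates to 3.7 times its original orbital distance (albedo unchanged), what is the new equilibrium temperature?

T_eq ≈ 441 K

T_eq ∝ L^(1/4) · d^(−1/2).
T′ = 849 / 3.7^(1/2) = 441 K.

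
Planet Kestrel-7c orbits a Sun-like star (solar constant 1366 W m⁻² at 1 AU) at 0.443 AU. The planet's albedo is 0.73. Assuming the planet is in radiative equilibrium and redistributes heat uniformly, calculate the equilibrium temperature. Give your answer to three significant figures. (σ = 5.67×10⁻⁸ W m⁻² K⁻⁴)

T_eq ≈ 302 K

Flux at 0.443 AU: S = 1366/0.443² = 6960 W m⁻².
Energy balance: absorbed = emitted ⇒ πR²·S(1−A) = 4πR²·σT_eq⁴, so T_eq⁴ = S(1−A)/(4σ).
T_eq = [6960 × 0.27 / (4 × 5.67×10⁻⁸)]^(1/4) = (8.29×10⁹)^(1/4) = 302 K.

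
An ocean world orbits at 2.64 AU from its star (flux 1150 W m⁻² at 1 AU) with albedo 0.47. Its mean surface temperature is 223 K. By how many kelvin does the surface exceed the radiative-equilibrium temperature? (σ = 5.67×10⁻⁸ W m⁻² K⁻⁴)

ΔT ≈ 82.9 K

S = 1150/2.64² = 165.0 W m⁻².
T_eq = [S(1−A)/(4σ)]^(1/4) = [165.0×0.53/(4×5.67×10⁻⁸)]^(1/4) = 140.1 K.
ΔT = T_surf − T_eq = 223 − 140.1.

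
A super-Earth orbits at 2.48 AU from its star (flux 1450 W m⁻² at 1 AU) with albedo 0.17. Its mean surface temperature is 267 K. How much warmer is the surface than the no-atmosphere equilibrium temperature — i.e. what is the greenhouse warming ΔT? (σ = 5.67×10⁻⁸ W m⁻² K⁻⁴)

S = 1450/2.48² = 235.8 W m⁻².
T_eq = [S(1−A)/(4σ)]^(1/4) = [235.8×0.83/(4×5.67×10⁻⁸)]^(1/4) = 171.4 K.
ΔT = T_surf − T_eq = 267 − 171.4.

ΔT ≈ 95.6 K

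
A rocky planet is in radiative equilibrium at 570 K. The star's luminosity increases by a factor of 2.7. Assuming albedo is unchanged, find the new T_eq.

T_eq ≈ 731 K

T_eq ∝ L^(1/4) · d^(−1/2).
T′ = 570 × 2.7^(1/4) = 731 K.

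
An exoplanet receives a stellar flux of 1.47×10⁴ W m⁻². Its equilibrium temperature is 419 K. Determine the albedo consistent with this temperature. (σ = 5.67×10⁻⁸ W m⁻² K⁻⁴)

A ≈ 0.52

From T_eq⁴ = S(1−A)/(4σ): 1−A = 4σT_eq⁴/S.
1−A = 4 × 5.67×10⁻⁸ × (419)⁴ / 1.47×10⁴ = 0.476.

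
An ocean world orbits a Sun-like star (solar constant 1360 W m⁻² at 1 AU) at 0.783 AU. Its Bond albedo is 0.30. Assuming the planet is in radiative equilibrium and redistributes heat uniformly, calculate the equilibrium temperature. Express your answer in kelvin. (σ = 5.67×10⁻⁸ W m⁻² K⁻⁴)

T_eq ≈ 288 K

Flux at 0.783 AU: S = 1360/0.783² = 2220 W m⁻².
Energy balance: absorbed = emitted ⇒ πR²·S(1−A) = 4πR²·σT_eq⁴, so T_eq⁴ = S(1−A)/(4σ).
T_eq = [2220 × 0.70 / (4 × 5.67×10⁻⁸)]^(1/4) = (6.85×10⁹)^(1/4) = 288 K.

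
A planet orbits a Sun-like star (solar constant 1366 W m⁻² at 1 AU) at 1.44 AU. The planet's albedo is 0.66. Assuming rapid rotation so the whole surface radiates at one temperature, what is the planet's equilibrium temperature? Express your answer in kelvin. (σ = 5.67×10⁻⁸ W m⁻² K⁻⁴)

T_eq ≈ 177 K

Flux at 1.44 AU: S = 1366/1.44² = 659 W m⁻².
Energy balance: absorbed = emitted ⇒ πR²·S(1−A) = 4πR²·σT_eq⁴, so T_eq⁴ = S(1−A)/(4σ).
T_eq = [659 × 0.34 / (4 × 5.67×10⁻⁸)]^(1/4) = (9.88×10⁸)^(1/4) = 177 K.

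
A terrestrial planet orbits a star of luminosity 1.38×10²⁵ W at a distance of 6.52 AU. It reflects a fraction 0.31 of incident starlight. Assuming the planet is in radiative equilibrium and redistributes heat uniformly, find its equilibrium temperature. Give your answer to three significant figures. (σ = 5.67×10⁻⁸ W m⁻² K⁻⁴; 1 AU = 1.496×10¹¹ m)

T_eq ≈ 43.3 K

d = 6.52 AU = 9.75×10¹¹ m.
Flux: S = L/(4πd²) = 1.38×10²⁵/(4π×(9.75×10¹¹)²) = 1.15 W m⁻².
Energy balance: absorbed = emitted ⇒ πR²·S(1−A) = 4πR²·σT_eq⁴, so T_eq⁴ = S(1−A)/(4σ).
T_eq = [1.15 × 0.69 / (4 × 5.67×10⁻⁸)]^(1/4) = (3.51×10⁶)^(1/4) = 43.3 K.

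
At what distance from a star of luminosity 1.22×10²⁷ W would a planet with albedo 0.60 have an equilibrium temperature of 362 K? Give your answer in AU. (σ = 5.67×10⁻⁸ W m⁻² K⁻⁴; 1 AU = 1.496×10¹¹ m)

From T_eq⁴ = L(1−A)/(16πσd²): d = √[L(1−A)/(16πσT_eq⁴)].
d = √[1.22×10²⁷ × 0.40 / (16π × 5.67×10⁻⁸ × (362)⁴)] = 9.99×10¹⁰ m = 0.667 AU.

d ≈ 0.667 AU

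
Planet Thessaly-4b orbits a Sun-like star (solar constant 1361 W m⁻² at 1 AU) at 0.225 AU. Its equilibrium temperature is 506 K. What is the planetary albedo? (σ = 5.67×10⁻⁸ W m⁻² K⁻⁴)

A ≈ 0.45

Flux at 0.225 AU: S = 1361/0.225² = 2.69×10⁴ W m⁻².
From T_eq⁴ = S(1−A)/(4σ): 1−A = 4σT_eq⁴/S.
1−A = 4 × 5.67×10⁻⁸ × (506)⁴ / 2.69×10⁴ = 0.553.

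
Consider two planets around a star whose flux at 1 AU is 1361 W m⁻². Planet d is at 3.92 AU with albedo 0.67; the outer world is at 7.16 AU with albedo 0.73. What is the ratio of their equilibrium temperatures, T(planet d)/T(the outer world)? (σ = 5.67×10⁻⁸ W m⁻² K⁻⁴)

T₁/T₂ ≈ 1.421

T_eq = [S₀(1−A)/(4σd²)]^(1/4), so T ∝ (1−A)^(1/4) / √d.
T₁ = [1361×0.33/(4×5.67×10⁻⁸×3.92²)]^(1/4) = 106.55 K.
T₂ = [1361×0.27/(4×5.67×10⁻⁸×7.16²)]^(1/4) = 74.98 K.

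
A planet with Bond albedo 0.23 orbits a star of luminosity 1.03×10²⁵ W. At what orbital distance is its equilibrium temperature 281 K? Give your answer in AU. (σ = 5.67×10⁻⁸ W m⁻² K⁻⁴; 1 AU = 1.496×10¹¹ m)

d ≈ 0.141 AU

From T_eq⁴ = L(1−A)/(16πσd²): d = √[L(1−A)/(16πσT_eq⁴)].
d = √[1.03×10²⁵ × 0.77 / (16π × 5.67×10⁻⁸ × (281)⁴)] = 2.11×10¹⁰ m = 0.141 AU.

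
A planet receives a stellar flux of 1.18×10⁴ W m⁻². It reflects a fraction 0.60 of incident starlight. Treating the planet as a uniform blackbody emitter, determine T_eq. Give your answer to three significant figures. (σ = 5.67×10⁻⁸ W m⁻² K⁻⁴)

Energy balance: absorbed = emitted ⇒ πR²·S(1−A) = 4πR²·σT_eq⁴, so T_eq⁴ = S(1−A)/(4σ).
T_eq = [1.18×10⁴ × 0.40 / (4 × 5.67×10⁻⁸)]^(1/4) = (2.08×10¹⁰)^(1/4) = 380 K.

T_eq ≈ 380 K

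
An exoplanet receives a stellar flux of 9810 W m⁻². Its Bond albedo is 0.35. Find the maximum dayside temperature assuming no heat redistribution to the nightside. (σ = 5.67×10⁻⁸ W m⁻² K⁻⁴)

T_ss ≈ 579 K

With no redistribution each surface element balances locally: S(1−A) = σT⁴.
T = [9810 × 0.65 / 5.67×10⁻⁸]^(1/4) = (1.12×10¹¹)^(1/4) = 579 K.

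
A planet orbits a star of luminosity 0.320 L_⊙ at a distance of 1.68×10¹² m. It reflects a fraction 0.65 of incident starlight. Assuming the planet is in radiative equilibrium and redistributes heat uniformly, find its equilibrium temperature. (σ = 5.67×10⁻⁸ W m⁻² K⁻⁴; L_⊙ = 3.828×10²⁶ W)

L = 0.320 × 3.828×10²⁶ = 1.22×10²⁶ W.
Flux: S = L/(4πd²) = 1.22×10²⁶/(4π×(1.68×10¹²)²) = 3.45 W m⁻².
Energy balance: absorbed = emitted ⇒ πR²·S(1−A) = 4πR²·σT_eq⁴, so T_eq⁴ = S(1−A)/(4σ).
T_eq = [3.45 × 0.35 / (4 × 5.67×10⁻⁸)]^(1/4) = (5.33×10⁶)^(1/4) = 48.0 K.

T_eq ≈ 48.0 K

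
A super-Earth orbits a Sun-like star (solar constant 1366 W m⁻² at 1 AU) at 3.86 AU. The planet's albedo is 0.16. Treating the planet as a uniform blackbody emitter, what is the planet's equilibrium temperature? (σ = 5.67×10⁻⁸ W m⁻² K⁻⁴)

Flux at 3.86 AU: S = 1366/3.86² = 91.7 W m⁻².
Energy balance: absorbed = emitted ⇒ πR²·S(1−A) = 4πR²·σT_eq⁴, so T_eq⁴ = S(1−A)/(4σ).
T_eq = [91.7 × 0.84 / (4 × 5.67×10⁻⁸)]^(1/4) = (3.40×10⁸)^(1/4) = 136 K.

T_eq ≈ 136 K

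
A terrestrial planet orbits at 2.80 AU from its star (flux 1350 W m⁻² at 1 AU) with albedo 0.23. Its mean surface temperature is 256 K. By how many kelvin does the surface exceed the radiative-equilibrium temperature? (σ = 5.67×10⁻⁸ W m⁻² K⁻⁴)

S = 1350/2.80² = 172.2 W m⁻².
T_eq = [S(1−A)/(4σ)]^(1/4) = [172.2×0.77/(4×5.67×10⁻⁸)]^(1/4) = 155.5 K.
ΔT = T_surf − T_eq = 256 − 155.5.

ΔT ≈ 100.5 K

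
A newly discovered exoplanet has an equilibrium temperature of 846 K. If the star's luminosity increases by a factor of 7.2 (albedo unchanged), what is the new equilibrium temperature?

T_eq ≈ 1390 K

T_eq ∝ L^(1/4) · d^(−1/2).
T′ = 846 × 7.2^(1/4) = 1390 K.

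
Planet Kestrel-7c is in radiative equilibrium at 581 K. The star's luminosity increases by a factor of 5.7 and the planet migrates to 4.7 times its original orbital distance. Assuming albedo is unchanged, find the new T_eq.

T_eq ≈ 414 K

T_eq ∝ L^(1/4) · d^(−1/2).
T′ = 581 × 5.7^(1/4) / 4.7^(1/2) = 414 K.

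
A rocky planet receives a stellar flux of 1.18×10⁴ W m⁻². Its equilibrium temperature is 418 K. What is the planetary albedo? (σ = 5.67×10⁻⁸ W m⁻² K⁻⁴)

From T_eq⁴ = S(1−A)/(4σ): 1−A = 4σT_eq⁴/S.
1−A = 4 × 5.67×10⁻⁸ × (418)⁴ / 1.18×10⁴ = 0.587.

A ≈ 0.41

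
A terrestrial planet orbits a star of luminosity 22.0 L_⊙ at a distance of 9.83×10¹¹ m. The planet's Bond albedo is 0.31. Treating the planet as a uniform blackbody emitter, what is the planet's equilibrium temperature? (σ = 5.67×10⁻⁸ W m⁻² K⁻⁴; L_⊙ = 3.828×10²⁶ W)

L = 22.0 × 3.828×10²⁶ = 8.42×10²⁷ W.
Flux: S = L/(4πd²) = 8.42×10²⁷/(4π×(9.83×10¹¹)²) = 694 W m⁻².
Energy balance: absorbed = emitted ⇒ πR²·S(1−A) = 4πR²·σT_eq⁴, so T_eq⁴ = S(1−A)/(4σ).
T_eq = [694 × 0.69 / (4 × 5.67×10⁻⁸)]^(1/4) = (2.11×10⁹)^(1/4) = 214 K.

T_eq ≈ 214 K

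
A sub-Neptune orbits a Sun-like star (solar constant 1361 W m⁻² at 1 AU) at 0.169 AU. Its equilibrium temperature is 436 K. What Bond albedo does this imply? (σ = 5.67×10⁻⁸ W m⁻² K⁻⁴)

A ≈ 0.83

Flux at 0.169 AU: S = 1361/0.169² = 4.77×10⁴ W m⁻².
From T_eq⁴ = S(1−A)/(4σ): 1−A = 4σT_eq⁴/S.
1−A = 4 × 5.67×10⁻⁸ × (436)⁴ / 4.77×10⁴ = 0.172.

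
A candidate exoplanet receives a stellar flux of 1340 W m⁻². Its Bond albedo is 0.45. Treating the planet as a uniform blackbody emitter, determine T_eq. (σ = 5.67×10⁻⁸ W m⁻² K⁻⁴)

T_eq ≈ 239 K

Energy balance: absorbed = emitted ⇒ πR²·S(1−A) = 4πR²·σT_eq⁴, so T_eq⁴ = S(1−A)/(4σ).
T_eq = [1340 × 0.55 / (4 × 5.67×10⁻⁸)]^(1/4) = (3.25×10⁹)^(1/4) = 239 K.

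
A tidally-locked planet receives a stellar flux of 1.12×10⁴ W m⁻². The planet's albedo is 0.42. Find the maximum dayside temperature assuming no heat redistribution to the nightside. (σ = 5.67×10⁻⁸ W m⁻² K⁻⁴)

With no redistribution each surface element balances locally: S(1−A) = σT⁴.
T = [1.12×10⁴ × 0.58 / 5.67×10⁻⁸]^(1/4) = (1.15×10¹¹)^(1/4) = 582 K.

T_ss ≈ 582 K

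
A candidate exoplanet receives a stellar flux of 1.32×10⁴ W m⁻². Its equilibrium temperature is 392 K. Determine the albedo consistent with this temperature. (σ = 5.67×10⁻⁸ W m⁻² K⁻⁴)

A ≈ 0.59

From T_eq⁴ = S(1−A)/(4σ): 1−A = 4σT_eq⁴/S.
1−A = 4 × 5.67×10⁻⁸ × (392)⁴ / 1.32×10⁴ = 0.406.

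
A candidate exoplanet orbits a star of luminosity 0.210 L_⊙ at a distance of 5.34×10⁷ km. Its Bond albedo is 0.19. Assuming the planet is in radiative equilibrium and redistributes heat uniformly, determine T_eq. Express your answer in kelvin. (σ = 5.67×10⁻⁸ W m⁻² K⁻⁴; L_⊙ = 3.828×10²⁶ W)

d = 5.34×10⁷ km = 5.34×10¹⁰ m.
L = 0.210 × 3.828×10²⁶ = 8.04×10²⁵ W.
Flux: S = L/(4πd²) = 8.04×10²⁵/(4π×(5.34×10¹⁰)²) = 2240 W m⁻².
Energy balance: absorbed = emitted ⇒ πR²·S(1−A) = 4πR²·σT_eq⁴, so T_eq⁴ = S(1−A)/(4σ).
T_eq = [2240 × 0.81 / (4 × 5.67×10⁻⁸)]^(1/4) = (8.01×10⁹)^(1/4) = 299 K.

T_eq ≈ 299 K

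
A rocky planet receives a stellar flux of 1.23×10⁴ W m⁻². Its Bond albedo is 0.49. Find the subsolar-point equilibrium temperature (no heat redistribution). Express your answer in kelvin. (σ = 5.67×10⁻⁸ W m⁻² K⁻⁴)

T_ss ≈ 577 K

At the subsolar point the surface absorbs S(1−A) and emits σT⁴ per unit area — no factor of 4, since only the local patch is in balance.
T = [1.23×10⁴ × 0.51 / 5.67×10⁻⁸]^(1/4) = (1.11×10¹¹)^(1/4) = 577 K.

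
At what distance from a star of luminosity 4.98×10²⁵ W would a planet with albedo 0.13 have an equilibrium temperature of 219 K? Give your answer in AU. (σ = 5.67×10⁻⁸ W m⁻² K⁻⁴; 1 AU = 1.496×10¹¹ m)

From T_eq⁴ = L(1−A)/(16πσd²): d = √[L(1−A)/(16πσT_eq⁴)].
d = √[4.98×10²⁵ × 0.87 / (16π × 5.67×10⁻⁸ × (219)⁴)] = 8.13×10¹⁰ m = 0.543 AU.

d ≈ 0.543 AU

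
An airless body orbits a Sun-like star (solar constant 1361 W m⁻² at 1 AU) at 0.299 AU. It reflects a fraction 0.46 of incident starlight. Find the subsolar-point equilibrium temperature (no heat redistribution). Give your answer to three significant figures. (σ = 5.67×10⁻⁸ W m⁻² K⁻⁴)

Flux at 0.299 AU: S = 1361/0.299² = 1.52×10⁴ W m⁻².
At the subsolar point the surface absorbs S(1−A) and emits σT⁴ per unit area — no factor of 4, since only the local patch is in balance.
T = [1.52×10⁴ × 0.54 / 5.67×10⁻⁸]^(1/4) = (1.45×10¹¹)^(1/4) = 617 K.

T_ss ≈ 617 K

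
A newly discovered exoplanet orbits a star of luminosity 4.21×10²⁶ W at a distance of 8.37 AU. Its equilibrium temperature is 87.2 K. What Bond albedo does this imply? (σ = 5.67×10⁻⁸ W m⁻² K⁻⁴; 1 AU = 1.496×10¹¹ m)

A ≈ 0.39

d = 8.37 AU = 1.25×10¹² m.
Flux: S = L/(4πd²) = 4.21×10²⁶/(4π×(1.25×10¹²)²) = 21.4 W m⁻².
From T_eq⁴ = S(1−A)/(4σ): 1−A = 4σT_eq⁴/S.
1−A = 4 × 5.67×10⁻⁸ × (87.2)⁴ / 21.4 = 0.614.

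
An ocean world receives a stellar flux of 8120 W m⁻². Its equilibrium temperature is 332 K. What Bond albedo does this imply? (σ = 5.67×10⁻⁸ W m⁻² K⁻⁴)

A ≈ 0.66

From T_eq⁴ = S(1−A)/(4σ): 1−A = 4σT_eq⁴/S.
1−A = 4 × 5.67×10⁻⁸ × (332)⁴ / 8120 = 0.339.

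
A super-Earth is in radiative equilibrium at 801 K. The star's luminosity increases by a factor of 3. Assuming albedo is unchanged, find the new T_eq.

T_eq ≈ 1050 K

T_eq ∝ L^(1/4) · d^(−1/2).
T′ = 801 × 3^(1/4) = 1050 K.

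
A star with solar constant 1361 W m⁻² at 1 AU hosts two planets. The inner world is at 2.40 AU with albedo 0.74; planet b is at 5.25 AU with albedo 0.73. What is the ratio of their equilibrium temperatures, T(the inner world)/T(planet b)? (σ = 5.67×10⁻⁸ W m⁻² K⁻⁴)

T_eq = [S₀(1−A)/(4σd²)]^(1/4), so T ∝ (1−A)^(1/4) / √d.
T₁ = [1361×0.26/(4×5.67×10⁻⁸×2.40²)]^(1/4) = 128.29 K.
T₂ = [1361×0.27/(4×5.67×10⁻⁸×5.25²)]^(1/4) = 87.56 K.

T₁/T₂ ≈ 1.465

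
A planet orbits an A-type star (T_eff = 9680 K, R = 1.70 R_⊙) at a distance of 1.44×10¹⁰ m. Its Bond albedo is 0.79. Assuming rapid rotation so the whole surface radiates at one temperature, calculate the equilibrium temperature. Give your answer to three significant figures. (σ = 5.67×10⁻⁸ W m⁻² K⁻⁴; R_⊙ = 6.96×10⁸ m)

T_eq ≈ 1330 K

R_⋆ = 1.70 × 6.96×10⁸ = 1.18×10⁹ m.
L = 4πR_⋆²σT_⋆⁴ = 4π(1.18×10⁹)² × 5.67×10⁻⁸ × (9680)⁴ = 8.76×10²⁷ W.
S = L/(4πd²) = 3.36×10⁶ W m⁻².
Energy balance: absorbed = emitted ⇒ πR²·S(1−A) = 4πR²·σT_eq⁴, so T_eq⁴ = S(1−A)/(4σ).
T_eq = [3.36×10⁶ × 0.21 / (4 × 5.67×10⁻⁸)]^(1/4) = (3.11×10¹²)^(1/4) = 1330 K.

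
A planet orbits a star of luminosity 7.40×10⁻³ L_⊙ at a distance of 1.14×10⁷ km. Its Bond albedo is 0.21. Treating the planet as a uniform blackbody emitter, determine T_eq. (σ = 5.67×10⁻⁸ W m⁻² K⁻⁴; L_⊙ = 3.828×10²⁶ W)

d = 1.14×10⁷ km = 1.14×10¹⁰ m.
L = 7.40×10⁻³ × 3.828×10²⁶ = 2.83×10²⁴ W.
Flux: S = L/(4πd²) = 2.83×10²⁴/(4π×(1.14×10¹⁰)²) = 1730 W m⁻².
Energy balance: absorbed = emitted ⇒ πR²·S(1−A) = 4πR²·σT_eq⁴, so T_eq⁴ = S(1−A)/(4σ).
T_eq = [1730 × 0.79 / (4 × 5.67×10⁻⁸)]^(1/4) = (6.04×10⁹)^(1/4) = 279 K.

T_eq ≈ 279 K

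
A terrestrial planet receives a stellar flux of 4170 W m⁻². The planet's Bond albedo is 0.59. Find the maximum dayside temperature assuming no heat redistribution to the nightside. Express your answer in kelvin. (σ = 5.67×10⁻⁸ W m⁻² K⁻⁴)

T_ss ≈ 417 K

With no redistribution each surface element balances locally: S(1−A) = σT⁴.
T = [4170 × 0.41 / 5.67×10⁻⁸]^(1/4) = (3.02×10¹⁰)^(1/4) = 417 K.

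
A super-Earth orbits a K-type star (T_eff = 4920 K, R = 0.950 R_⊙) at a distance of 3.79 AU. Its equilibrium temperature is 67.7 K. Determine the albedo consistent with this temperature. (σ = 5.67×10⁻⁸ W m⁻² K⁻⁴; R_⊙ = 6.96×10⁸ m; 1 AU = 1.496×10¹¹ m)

A ≈ 0.89

R_⋆ = 0.950 × 6.96×10⁸ = 6.61×10⁸ m.
d = 3.79 AU = 5.67×10¹¹ m.
L = 4πR_⋆²σT_⋆⁴ = 4π(6.61×10⁸)² × 5.67×10⁻⁸ × (4920)⁴ = 1.83×10²⁶ W.
S = L/(4πd²) = 45.2 W m⁻².
From T_eq⁴ = S(1−A)/(4σ): 1−A = 4σT_eq⁴/S.
1−A = 4 × 5.67×10⁻⁸ × (67.7)⁴ / 45.2 = 0.105.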